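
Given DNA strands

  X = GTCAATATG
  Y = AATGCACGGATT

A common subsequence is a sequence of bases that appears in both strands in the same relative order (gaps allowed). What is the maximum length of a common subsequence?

Let dp[i][j] be the LCS length of the first i bases of X and the first j bases of Y. dp[i][j] = dp[i-1][j-1]+1 when the i-th and j-th bases match, else max(dp[i-1][j], dp[i][j-1]).
    ·  A  A  T  G  C  A  C  G  G  A  T  T
 ·  0  0  0  0  0  0  0  0  0  0  0  0  0
 G  0  0  0  0  1  1  1  1  1  1  1  1  1
 T  0  0  0  1  1  1  1  1  1  1  1  2  2
 C  0  0  0  1  1  2  2  2  2  2  2  2  2
 A  0  1  1  1  1  2  3  3  3  3  3  3  3
 A  0  1  2  2  2  2  3  3  3  3  4  4  4
 T  0  1  2  3  3  3  3  3  3  3  4  5  5
 A  0  1  2  3  3  3  4  4  4  4  4  5  5
 T  0  1  2  3  3  3  4  4  4  4  4  5  6
 G  0  1  2  3  4  4  4  4  5  5  5  5  6
dp[9][12] = 6. One LCS (by backtracking along matches): GCAATT.

6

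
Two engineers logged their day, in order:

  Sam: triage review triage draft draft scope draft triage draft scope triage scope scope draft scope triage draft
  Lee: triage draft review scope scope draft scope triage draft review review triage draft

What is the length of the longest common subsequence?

9

One common subsequence of length 9: triage at Sam[1]=Lee[1]; then review at Sam[2]=Lee[3]; then scope at Sam[6]=Lee[5]; then draft at Sam[9]=Lee[6]; then scope at Sam[10]=Lee[7]; then triage at Sam[11]=Lee[8]; then draft at Sam[14]=Lee[9]; then triage at Sam[16]=Lee[12]; then draft at Sam[17]=Lee[13]. Since dp[17][13] = 9, nothing longer is possible.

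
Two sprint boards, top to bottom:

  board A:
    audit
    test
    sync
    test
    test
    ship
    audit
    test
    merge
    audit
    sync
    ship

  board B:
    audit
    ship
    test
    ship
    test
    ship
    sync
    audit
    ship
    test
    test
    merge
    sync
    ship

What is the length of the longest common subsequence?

Taking audit at board A[1]=board B[1], test at board A[2]=board B[3], test at board A[5]=board B[5], ship at board A[6]=board B[6], audit at board A[7]=board B[8], test at board A[8]=board B[11], merge at board A[9]=board B[12], sync at board A[11]=board B[13], ship at board A[12]=board B[14] gives a common subsequence of length 9. The LCS DP gives dp[12][14] = 9, so this is optimal.

9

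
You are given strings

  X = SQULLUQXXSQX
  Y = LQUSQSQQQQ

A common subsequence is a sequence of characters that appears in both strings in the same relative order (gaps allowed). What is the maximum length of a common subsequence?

One common subsequence of length 5: Q at X[2]=Y[2], U at X[3]=Y[3], Q at X[7]=Y[5], S at X[10]=Y[6], Q at X[11]=Y[10]. dp[12][10] = 5 confirms this is the maximum.

5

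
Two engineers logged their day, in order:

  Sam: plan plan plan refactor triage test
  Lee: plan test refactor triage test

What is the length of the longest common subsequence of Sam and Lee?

4

Pick plan (Sam #1, Lee #1); then refactor (Sam #4, Lee #3); then triage (Sam #5, Lee #4); then test (Sam #6, Lee #5); all 4 tasks appear in both, in order. dp[6][5] = 4 confirms this is the maximum.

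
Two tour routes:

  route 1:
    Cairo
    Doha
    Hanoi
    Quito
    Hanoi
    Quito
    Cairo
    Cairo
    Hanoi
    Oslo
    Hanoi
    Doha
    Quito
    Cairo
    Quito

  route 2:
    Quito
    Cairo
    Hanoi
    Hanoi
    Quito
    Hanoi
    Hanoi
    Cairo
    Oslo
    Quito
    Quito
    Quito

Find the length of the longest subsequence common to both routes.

Match Cairo at route 1[1]=route 2[2], then Hanoi at route 1[3]=route 2[4], then Quito at route 1[4]=route 2[5], then Hanoi at route 1[5]=route 2[7], then Cairo at route 1[8]=route 2[8], then Oslo at route 1[10]=route 2[9], then Quito at route 1[13]=route 2[11], then Quito at route 1[15]=route 2[12] — 8 stops in the same relative order in both. Since dp[15][12] = 8, nothing longer is possible.

8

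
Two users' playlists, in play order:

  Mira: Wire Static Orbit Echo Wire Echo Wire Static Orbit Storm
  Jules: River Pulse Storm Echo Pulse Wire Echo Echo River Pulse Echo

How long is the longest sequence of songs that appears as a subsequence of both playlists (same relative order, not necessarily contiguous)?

3

Match Wire [1,6] → Echo [4,8] → Echo [6,11] — 3 songs in the same relative order in both. The LCS DP gives dp[10][11] = 3, so this is optimal.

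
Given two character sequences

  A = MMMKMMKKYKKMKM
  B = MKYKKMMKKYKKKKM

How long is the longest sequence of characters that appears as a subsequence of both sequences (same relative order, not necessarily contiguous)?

11

Taking M at A[1]=B[1], K at A[4]=B[5], M at A[5]=B[6], M at A[6]=B[7], K at A[7]=B[8], K at A[8]=B[9], Y at A[9]=B[10], K at A[10]=B[12], K at A[11]=B[13], K at A[13]=B[14], M at A[14]=B[15] gives a common subsequence of length 11. Since dp[14][15] = 11, nothing longer is possible.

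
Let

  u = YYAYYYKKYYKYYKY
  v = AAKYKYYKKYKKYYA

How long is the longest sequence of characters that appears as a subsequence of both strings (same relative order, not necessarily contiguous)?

Pick A (u #3, v #2); then Y (u #4, v #4); then Y (u #5, v #6); then Y (u #6, v #7); then K (u #7, v #8); then K (u #8, v #9); then Y (u #9, v #10); then K (u #11, v #12); then Y (u #12, v #13); then Y (u #13, v #14); all 10 characters appear in both, in order. The LCS DP gives dp[15][15] = 10, so this is optimal.

10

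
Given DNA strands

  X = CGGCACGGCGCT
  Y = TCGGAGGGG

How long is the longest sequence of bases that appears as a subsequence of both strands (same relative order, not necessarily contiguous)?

7

Let dp[i][j] be the LCS length of the first i bases of X and the first j bases of Y. dp[i][j] = dp[i-1][j-1]+1 when the i-th and j-th bases match, else max(dp[i-1][j], dp[i][j-1]).
    ·  T  C  G  G  A  G  G  G  G
 ·  0  0  0  0  0  0  0  0  0  0
 C  0  0  1  1  1  1  1  1  1  1
 G  0  0  1  2  2  2  2  2  2  2
 G  0  0  1  2  3  3  3  3  3  3
 C  0  0  1  2  3  3  3  3  3  3
 A  0  0  1  2  3  4  4  4  4  4
 C  0  0  1  2  3  4  4  4  4  4
 G  0  0  1  2  3  4  5  5  5  5
 G  0  0  1  2  3  4  5  6  6  6
 C  0  0  1  2  3  4  5  6  6  6
 G  0  0  1  2  3  4  5  6  7  7
 C  0  0  1  2  3  4  5  6  7  7
 T  0  1  1  2  3  4  5  6  7  7
dp[12][9] = 7. One LCS (by backtracking along matches): CGGAGGG.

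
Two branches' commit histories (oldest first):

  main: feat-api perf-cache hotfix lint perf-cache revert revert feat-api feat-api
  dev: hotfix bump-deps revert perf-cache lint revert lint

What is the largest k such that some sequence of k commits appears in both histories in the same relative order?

3

Pick perf-cache at main[2]=dev[4] → lint at main[4]=dev[5] → revert at main[6]=dev[6]; all 3 commits appear in both, in order, and the DP table's final entry dp[9][7] is also 3, so no common subsequence is longer.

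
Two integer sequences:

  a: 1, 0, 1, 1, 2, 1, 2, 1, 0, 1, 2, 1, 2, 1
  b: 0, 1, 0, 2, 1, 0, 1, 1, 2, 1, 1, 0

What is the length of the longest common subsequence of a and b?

Pick 1 (a #1, b #2), 0 (a #2, b #3), 2 (a #5, b #4), 1 (a #6, b #5), 1 (a #8, b #7), 1 (a #10, b #8), 2 (a #11, b #9), 1 (a #12, b #10), 1 (a #14, b #11); all 9 values appear in both, in order, and the DP table's final entry dp[14][12] is also 9, so no common subsequence is longer.

9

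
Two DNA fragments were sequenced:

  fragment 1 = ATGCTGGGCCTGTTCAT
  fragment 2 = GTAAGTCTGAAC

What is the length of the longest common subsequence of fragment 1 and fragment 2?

7

Pick A [1,4]; then G [3,5]; then T [5,6]; then C [10,7]; then T [11,8]; then G [12,9]; then C [15,12]; all 7 bases appear in both, in order. Since dp[17][12] = 7, nothing longer is possible.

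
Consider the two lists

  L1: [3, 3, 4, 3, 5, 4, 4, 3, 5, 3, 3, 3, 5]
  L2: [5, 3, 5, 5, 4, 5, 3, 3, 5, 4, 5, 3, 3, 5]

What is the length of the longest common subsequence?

9

One common subsequence of length 9: 3 (L1 #1, L2 #2), 3 (L1 #2, L2 #7), 3 (L1 #4, L2 #8), 5 (L1 #5, L2 #9), 4 (L1 #7, L2 #10), 5 (L1 #9, L2 #11), 3 (L1 #11, L2 #12), 3 (L1 #12, L2 #13), 5 (L1 #13, L2 #14). The LCS DP gives dp[13][14] = 9, so this is optimal.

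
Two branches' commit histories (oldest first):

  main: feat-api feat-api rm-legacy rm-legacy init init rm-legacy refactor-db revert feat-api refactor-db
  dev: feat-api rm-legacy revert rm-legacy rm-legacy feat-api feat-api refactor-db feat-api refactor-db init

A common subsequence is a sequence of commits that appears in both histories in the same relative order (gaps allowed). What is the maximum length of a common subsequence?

7

Taking feat-api at main[2]=dev[1], then rm-legacy at main[3]=dev[2], then rm-legacy at main[4]=dev[4], then rm-legacy at main[7]=dev[5], then refactor-db at main[8]=dev[8], then feat-api at main[10]=dev[9], then refactor-db at main[11]=dev[10] gives a common subsequence of length 7. dp[11][11] = 7 confirms this is the maximum.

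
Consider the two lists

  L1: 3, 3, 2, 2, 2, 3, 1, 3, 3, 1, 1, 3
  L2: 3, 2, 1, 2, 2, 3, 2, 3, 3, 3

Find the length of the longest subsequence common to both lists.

8

Let dp[i][j] be the LCS length of the first i values of L1 and the first j values of L2. dp[i][j] = dp[i-1][j-1]+1 when the i-th and j-th values match, else max(dp[i-1][j], dp[i][j-1]).
    ·  3  2  1  2  2  3  2  3  3  3
 ·  0  0  0  0  0  0  0  0  0  0  0
 3  0  1  1  1  1  1  1  1  1  1  1
 3  0  1  1  1  1  1  2  2  2  2  2
 2  0  1  2  2  2  2  2  3  3  3  3
 2  0  1  2  2  3  3  3  3  3  3  3
 2  0  1  2  2  3  4  4  4  4  4  4
 3  0  1  2  2  3  4  5  5  5  5  5
 1  0  1  2  3  3  4  5  5  5  5  5
 3  0  1  2  3  3  4  5  5  6  6  6
 3  0  1  2  3  3  4  5  5  6  7  7
 1  0  1  2  3  3  4  5  5  6  7  7
 1  0  1  2  3  3  4  5  5  6  7  7
 3  0  1  2  3  3  4  5  5  6  7  8
dp[12][10] = 8. One LCS (by backtracking along matches): 3, 2, 2, 2, 3, 3, 3, 3.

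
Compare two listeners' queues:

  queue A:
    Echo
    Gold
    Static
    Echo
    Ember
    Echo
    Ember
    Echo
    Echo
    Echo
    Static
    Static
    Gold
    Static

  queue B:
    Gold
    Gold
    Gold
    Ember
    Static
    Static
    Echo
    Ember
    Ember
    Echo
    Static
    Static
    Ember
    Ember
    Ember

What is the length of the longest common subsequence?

8

One common subsequence of length 8: Gold [2,3], Static [3,6], Echo [4,7], Ember [5,8], Ember [7,9], Echo [10,10], Static [11,11], Static [12,12]. The LCS DP gives dp[14][15] = 8, so this is optimal.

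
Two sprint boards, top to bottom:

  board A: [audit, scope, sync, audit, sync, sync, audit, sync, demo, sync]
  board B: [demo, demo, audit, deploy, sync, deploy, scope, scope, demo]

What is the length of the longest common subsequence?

3

Pick audit [1,3] → scope [2,8] → demo [9,9]; all 3 tasks appear in both, in order, and the DP table's final entry dp[10][9] is also 3, so no common subsequence is longer.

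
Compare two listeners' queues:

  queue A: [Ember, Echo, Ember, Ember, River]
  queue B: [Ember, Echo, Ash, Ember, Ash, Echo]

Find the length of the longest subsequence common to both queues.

3

One common subsequence of length 3: Ember at queue A[1]=queue B[1], then Echo at queue A[2]=queue B[2], then Ember at queue A[3]=queue B[4], and the DP table's final entry dp[5][6] is also 3, so no common subsequence is longer.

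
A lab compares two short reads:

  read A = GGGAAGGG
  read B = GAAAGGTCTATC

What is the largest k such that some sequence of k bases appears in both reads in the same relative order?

One common subsequence of length 5: G (read A #1, read B #1), then A (read A #4, read B #3), then A (read A #5, read B #4), then G (read A #6, read B #5), then G (read A #7, read B #6). Since dp[8][12] = 5, nothing longer is possible.

5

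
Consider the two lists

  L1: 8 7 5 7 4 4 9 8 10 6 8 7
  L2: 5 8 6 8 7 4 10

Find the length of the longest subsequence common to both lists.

Let dp[i][j] be the LCS length of the first i values of L1 and the first j values of L2. dp[i][j] = dp[i-1][j-1]+1 when the i-th and j-th values match, else max(dp[i-1][j], dp[i][j-1]).
    ·  5  8  6  8  7  4 10
 ·  0  0  0  0  0  0  0  0
 8  0  0  1  1  1  1  1  1
 7  0  0  1  1  1  2  2  2
 5  0  1  1  1  1  2  2  2
 7  0  1  1  1  1  2  2  2
 4  0  1  1  1  1  2  3  3
 4  0  1  1  1  1  2  3  3
 9  0  1  1  1  1  2  3  3
 8  0  1  2  2  2  2  3  3
10  0  1  2  2  2  2  3  4
 6  0  1  2  3  3  3  3  4
 8  0  1  2  3  4  4  4  4
 7  0  1  2  3  4  5  5  5
dp[12][7] = 5. One LCS (by backtracking along matches): 5, 8, 6, 8, 7.

5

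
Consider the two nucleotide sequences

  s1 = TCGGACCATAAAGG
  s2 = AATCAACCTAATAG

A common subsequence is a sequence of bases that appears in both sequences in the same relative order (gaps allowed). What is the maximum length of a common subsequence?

One common subsequence of length 10: T [1,3] → C [2,4] → A [5,6] → C [6,7] → C [7,8] → T [9,9] → A [10,10] → A [11,11] → A [12,13] → G [14,14]. dp[14][14] = 10 confirms this is the maximum.

10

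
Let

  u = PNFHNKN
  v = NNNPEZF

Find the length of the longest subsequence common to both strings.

3

Match N at u[2]=v[1], N at u[5]=v[2], N at u[7]=v[3] — 3 characters in the same relative order in both. Since dp[7][7] = 3, nothing longer is possible.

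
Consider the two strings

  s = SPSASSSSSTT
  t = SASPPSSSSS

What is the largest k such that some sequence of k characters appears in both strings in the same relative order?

7

Let dp[i][j] be the LCS length of the first i characters of s and the first j characters of t. dp[i][j] = dp[i-1][j-1]+1 when the i-th and j-th characters match, else max(dp[i-1][j], dp[i][j-1]).
    ·  S  A  S  P  P  S  S  S  S  S
 ·  0  0  0  0  0  0  0  0  0  0  0
 S  0  1  1  1  1  1  1  1  1  1  1
 P  0  1  1  1  2  2  2  2  2  2  2
 S  0  1  1  2  2  2  3  3  3  3  3
 A  0  1  2  2  2  2  3  3  3  3  3
 S  0  1  2  3  3  3  3  4  4  4  4
 S  0  1  2  3  3  3  4  4  5  5  5
 S  0  1  2  3  3  3  4  5  5  6  6
 S  0  1  2  3  3  3  4  5  6  6  7
 S  0  1  2  3  3  3  4  5  6  7  7
 T  0  1  2  3  3  3  4  5  6  7  7
 T  0  1  2  3  3  3  4  5  6  7  7
dp[11][10] = 7. One LCS (by backtracking along matches): SPSSSSS.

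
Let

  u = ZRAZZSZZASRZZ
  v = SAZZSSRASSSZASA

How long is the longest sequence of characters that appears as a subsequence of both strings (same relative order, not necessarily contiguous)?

7

One common subsequence of length 7: Z [1,4]; then R [2,7]; then A [3,8]; then S [6,11]; then Z [8,12]; then A [9,13]; then S [10,14]. The LCS DP gives dp[13][15] = 7, so this is optimal.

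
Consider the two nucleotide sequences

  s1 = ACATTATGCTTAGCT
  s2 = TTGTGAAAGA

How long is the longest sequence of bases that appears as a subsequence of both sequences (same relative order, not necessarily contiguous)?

6

One common subsequence of length 6: T [4,1]; then T [5,2]; then T [7,4]; then G [8,5]; then A [12,8]; then G [13,9]. Since dp[15][10] = 6, nothing longer is possible.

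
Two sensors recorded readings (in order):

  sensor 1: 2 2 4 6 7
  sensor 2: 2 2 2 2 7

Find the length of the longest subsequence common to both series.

3

Taking 2 [1,3], then 2 [2,4], then 7 [5,5] gives a common subsequence of length 3. dp[5][5] = 3 confirms this is the maximum.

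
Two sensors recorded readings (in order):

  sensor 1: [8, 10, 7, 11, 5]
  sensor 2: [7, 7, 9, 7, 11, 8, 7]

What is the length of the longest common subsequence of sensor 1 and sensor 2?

Pick 8 [1,6], then 7 [3,7]; all 2 values appear in both, in order, and the DP table's final entry dp[5][7] is also 2, so no common subsequence is longer.

2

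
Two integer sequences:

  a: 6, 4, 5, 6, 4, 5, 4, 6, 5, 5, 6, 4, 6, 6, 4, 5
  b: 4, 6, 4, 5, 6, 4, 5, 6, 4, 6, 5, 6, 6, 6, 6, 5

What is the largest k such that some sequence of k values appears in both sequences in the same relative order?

13

Pick 6 at a[1]=b[2]; then 4 at a[2]=b[3]; then 5 at a[3]=b[4]; then 6 at a[4]=b[5]; then 4 at a[5]=b[6]; then 5 at a[6]=b[7]; then 4 at a[7]=b[9]; then 6 at a[8]=b[10]; then 5 at a[9]=b[11]; then 6 at a[11]=b[13]; then 6 at a[13]=b[14]; then 6 at a[14]=b[15]; then 5 at a[16]=b[16]; all 13 values appear in both, in order. Since dp[16][16] = 13, nothing longer is possible.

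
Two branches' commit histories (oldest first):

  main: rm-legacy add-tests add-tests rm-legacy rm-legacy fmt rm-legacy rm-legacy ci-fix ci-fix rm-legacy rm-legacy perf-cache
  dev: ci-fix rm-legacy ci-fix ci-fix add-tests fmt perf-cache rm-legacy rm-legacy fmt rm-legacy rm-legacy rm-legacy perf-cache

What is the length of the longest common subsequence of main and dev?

9

Match rm-legacy (main #1, dev #2); then add-tests (main #2, dev #5); then rm-legacy (main #4, dev #8); then rm-legacy (main #5, dev #9); then fmt (main #6, dev #10); then rm-legacy (main #8, dev #11); then rm-legacy (main #11, dev #12); then rm-legacy (main #12, dev #13); then perf-cache (main #13, dev #14) — 9 commits in the same relative order in both. Since dp[13][14] = 9, nothing longer is possible.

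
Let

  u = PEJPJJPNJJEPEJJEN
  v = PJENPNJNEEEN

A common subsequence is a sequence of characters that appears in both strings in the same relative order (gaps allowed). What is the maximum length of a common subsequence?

9

Taking P [1,1], then E [2,3], then P [4,5], then J [6,7], then N [8,8], then E [11,9], then E [13,10], then E [16,11], then N [17,12] gives a common subsequence of length 9. The LCS DP gives dp[17][12] = 9, so this is optimal.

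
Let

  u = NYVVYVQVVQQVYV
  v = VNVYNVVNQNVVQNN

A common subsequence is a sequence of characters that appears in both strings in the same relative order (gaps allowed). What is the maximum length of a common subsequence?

8

Taking N at u[1]=v[2]; then Y at u[2]=v[4]; then V at u[3]=v[6]; then V at u[4]=v[7]; then Q at u[7]=v[9]; then V at u[8]=v[11]; then V at u[9]=v[12]; then Q at u[10]=v[13] gives a common subsequence of length 8, and the DP table's final entry dp[14][15] is also 8, so no common subsequence is longer.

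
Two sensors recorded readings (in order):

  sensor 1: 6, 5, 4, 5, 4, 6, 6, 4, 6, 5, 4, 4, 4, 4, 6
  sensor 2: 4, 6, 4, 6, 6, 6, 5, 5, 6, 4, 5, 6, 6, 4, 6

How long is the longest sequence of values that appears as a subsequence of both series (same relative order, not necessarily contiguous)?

Match 6 at sensor 1[1]=sensor 2[2] → 4 at sensor 1[5]=sensor 2[3] → 6 at sensor 1[6]=sensor 2[4] → 6 at sensor 1[7]=sensor 2[5] → 6 at sensor 1[9]=sensor 2[6] → 5 at sensor 1[10]=sensor 2[8] → 4 at sensor 1[11]=sensor 2[10] → 4 at sensor 1[14]=sensor 2[14] → 6 at sensor 1[15]=sensor 2[15] — 9 values in the same relative order in both. Since dp[15][15] = 9, nothing longer is possible.

9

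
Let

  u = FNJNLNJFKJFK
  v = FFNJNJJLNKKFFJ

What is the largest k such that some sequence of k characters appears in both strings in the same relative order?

Taking F [1,2], then N [2,3], then J [3,4], then N [4,5], then L [5,8], then N [6,9], then F [8,13], then J [10,14] gives a common subsequence of length 8. Since dp[12][14] = 8, nothing longer is possible.

8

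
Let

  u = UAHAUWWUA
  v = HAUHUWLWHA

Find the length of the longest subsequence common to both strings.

6

Let dp[i][j] be the LCS length of the first i characters of u and the first j characters of v. dp[i][j] = dp[i-1][j-1]+1 when the i-th and j-th characters match, else max(dp[i-1][j], dp[i][j-1]).
    ·  H  A  U  H  U  W  L  W  H  A
 ·  0  0  0  0  0  0  0  0  0  0  0
 U  0  0  0  1  1  1  1  1  1  1  1
 A  0  0  1  1  1  1  1  1  1  1  2
 H  0  1  1  1  2  2  2  2  2  2  2
 A  0  1  2  2  2  2  2  2  2  2  3
 U  0  1  2  3  3  3  3  3  3  3  3
 W  0  1  2  3  3  3  4  4  4  4  4
 W  0  1  2  3  3  3  4  4  5  5  5
 U  0  1  2  3  3  4  4  4  5  5  5
 A  0  1  2  3  3  4  4  4  5  5  6
dp[9][10] = 6. One LCS (by backtracking along matches): UHUWWA.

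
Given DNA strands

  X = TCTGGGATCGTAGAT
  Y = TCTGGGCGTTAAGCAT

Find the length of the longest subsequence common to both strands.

Pick T (X #1, Y #1) → C (X #2, Y #2) → T (X #3, Y #3) → G (X #4, Y #4) → G (X #5, Y #5) → G (X #6, Y #6) → C (X #9, Y #7) → G (X #10, Y #8) → T (X #11, Y #10) → A (X #12, Y #12) → G (X #13, Y #13) → A (X #14, Y #15) → T (X #15, Y #16); all 13 bases appear in both, in order, and the DP table's final entry dp[15][16] is also 13, so no common subsequence is longer.

13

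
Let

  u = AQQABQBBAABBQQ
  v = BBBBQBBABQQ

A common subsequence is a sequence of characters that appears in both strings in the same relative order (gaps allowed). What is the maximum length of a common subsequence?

One common subsequence of length 8: B [5,4], then Q [6,5], then B [7,6], then B [8,7], then A [10,8], then B [12,9], then Q [13,10], then Q [14,11]. dp[14][11] = 8 confirms this is the maximum.

8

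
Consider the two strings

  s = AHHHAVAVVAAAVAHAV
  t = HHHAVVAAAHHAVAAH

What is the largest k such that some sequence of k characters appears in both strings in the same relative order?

Pick H [2,1]; then H [3,2]; then H [4,3]; then A [5,4]; then V [6,6]; then A [7,7]; then A [10,8]; then A [11,9]; then A [12,12]; then V [13,13]; then A [14,15]; then H [15,16]; all 12 characters appear in both, in order. Since dp[17][16] = 12, nothing longer is possible.

12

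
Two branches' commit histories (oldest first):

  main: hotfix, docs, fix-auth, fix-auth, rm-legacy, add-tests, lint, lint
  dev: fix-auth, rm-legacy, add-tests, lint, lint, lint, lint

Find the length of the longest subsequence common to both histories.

Match fix-auth (main #4, dev #1), rm-legacy (main #5, dev #2), add-tests (main #6, dev #3), lint (main #7, dev #6), lint (main #8, dev #7) — 5 commits in the same relative order in both. Since dp[8][7] = 5, nothing longer is possible.

5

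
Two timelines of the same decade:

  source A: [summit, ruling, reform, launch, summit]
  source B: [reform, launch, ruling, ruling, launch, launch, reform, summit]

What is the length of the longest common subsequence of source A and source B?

Pick ruling at source A[2]=source B[4]; then reform at source A[3]=source B[7]; then summit at source A[5]=source B[8]; all 3 events appear in both, in order. Since dp[5][8] = 3, nothing longer is possible.

3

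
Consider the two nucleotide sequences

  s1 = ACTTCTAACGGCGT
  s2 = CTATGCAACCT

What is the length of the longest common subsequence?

One common subsequence of length 9: C at s1[2]=s2[1] → T at s1[3]=s2[2] → T at s1[4]=s2[4] → C at s1[5]=s2[6] → A at s1[7]=s2[7] → A at s1[8]=s2[8] → C at s1[9]=s2[9] → C at s1[12]=s2[10] → T at s1[14]=s2[11]. The LCS DP gives dp[14][11] = 9, so this is optimal.

9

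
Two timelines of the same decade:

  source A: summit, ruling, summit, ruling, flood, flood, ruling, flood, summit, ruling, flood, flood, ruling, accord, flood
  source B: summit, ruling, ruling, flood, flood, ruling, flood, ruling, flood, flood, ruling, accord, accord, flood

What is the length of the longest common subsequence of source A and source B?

13

Taking summit [1,1]; then ruling [2,2]; then ruling [4,3]; then flood [5,4]; then flood [6,5]; then ruling [7,6]; then flood [8,7]; then ruling [10,8]; then flood [11,9]; then flood [12,10]; then ruling [13,11]; then accord [14,13]; then flood [15,14] gives a common subsequence of length 13, and the DP table's final entry dp[15][14] is also 13, so no common subsequence is longer.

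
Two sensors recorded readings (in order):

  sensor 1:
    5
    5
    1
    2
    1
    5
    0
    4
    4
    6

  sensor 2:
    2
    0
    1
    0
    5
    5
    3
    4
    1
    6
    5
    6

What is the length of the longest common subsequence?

5

Let dp[i][j] be the LCS length of the first i values of sensor 1 and the first j values of sensor 2. dp[i][j] = dp[i-1][j-1]+1 when the i-th and j-th values match, else max(dp[i-1][j], dp[i][j-1]).
    ·  2  0  1  0  5  5  3  4  1  6  5  6
 ·  0  0  0  0  0  0  0  0  0  0  0  0  0
 5  0  0  0  0  0  1  1  1  1  1  1  1  1
 5  0  0  0  0  0  1  2  2  2  2  2  2  2
 1  0  0  0  1  1  1  2  2  2  3  3  3  3
 2  0  1  1  1  1  1  2  2  2  3  3  3  3
 1  0  1  1  2  2  2  2  2  2  3  3  3  3
 5  0  1  1  2  2  3  3  3  3  3  3  4  4
 0  0  1  2  2  3  3  3  3  3  3  3  4  4
 4  0  1  2  2  3  3  3  3  4  4  4  4  4
 4  0  1  2  2  3  3  3  3  4  4  4  4  4
 6  0  1  2  2  3  3  3  3  4  4  5  5  5
dp[10][12] = 5. One LCS (by backtracking along matches): 5, 5, 1, 5, 6.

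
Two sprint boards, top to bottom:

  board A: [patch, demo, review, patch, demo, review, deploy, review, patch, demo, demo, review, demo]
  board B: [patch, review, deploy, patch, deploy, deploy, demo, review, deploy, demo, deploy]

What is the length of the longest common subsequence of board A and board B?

Match patch (board A #1, board B #1) → review (board A #3, board B #2) → patch (board A #4, board B #4) → demo (board A #5, board B #7) → review (board A #6, board B #8) → deploy (board A #7, board B #9) → demo (board A #10, board B #10) — 7 tasks in the same relative order in both. Since dp[13][11] = 7, nothing longer is possible.

7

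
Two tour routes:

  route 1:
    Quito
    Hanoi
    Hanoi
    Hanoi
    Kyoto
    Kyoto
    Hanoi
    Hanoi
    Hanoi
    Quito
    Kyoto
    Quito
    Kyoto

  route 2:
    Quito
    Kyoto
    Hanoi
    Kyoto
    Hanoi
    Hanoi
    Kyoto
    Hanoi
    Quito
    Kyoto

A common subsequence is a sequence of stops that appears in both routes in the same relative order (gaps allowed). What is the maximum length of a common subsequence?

8

Match Quito (route 1 #1, route 2 #1), Hanoi (route 1 #2, route 2 #3), Hanoi (route 1 #3, route 2 #5), Hanoi (route 1 #4, route 2 #6), Kyoto (route 1 #6, route 2 #7), Hanoi (route 1 #9, route 2 #8), Quito (route 1 #12, route 2 #9), Kyoto (route 1 #13, route 2 #10) — 8 stops in the same relative order in both. The LCS DP gives dp[13][10] = 8, so this is optimal.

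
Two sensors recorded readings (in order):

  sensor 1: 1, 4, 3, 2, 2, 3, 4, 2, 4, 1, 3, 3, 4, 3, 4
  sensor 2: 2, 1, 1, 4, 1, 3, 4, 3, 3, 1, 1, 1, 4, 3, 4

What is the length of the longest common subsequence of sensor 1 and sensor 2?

9

Match 1 [1,3], then 4 [2,4], then 3 [6,6], then 4 [9,7], then 3 [11,8], then 3 [12,9], then 4 [13,13], then 3 [14,14], then 4 [15,15] — 9 values in the same relative order in both. Since dp[15][15] = 9, nothing longer is possible.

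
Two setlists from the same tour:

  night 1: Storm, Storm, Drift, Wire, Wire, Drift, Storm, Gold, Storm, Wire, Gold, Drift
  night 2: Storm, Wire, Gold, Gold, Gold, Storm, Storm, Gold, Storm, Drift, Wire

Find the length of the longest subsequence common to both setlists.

6

Match Storm at night 1[1]=night 2[1], Storm at night 1[2]=night 2[6], Storm at night 1[7]=night 2[7], Gold at night 1[8]=night 2[8], Storm at night 1[9]=night 2[9], Wire at night 1[10]=night 2[11] — 6 songs in the same relative order in both. Since dp[12][11] = 6, nothing longer is possible.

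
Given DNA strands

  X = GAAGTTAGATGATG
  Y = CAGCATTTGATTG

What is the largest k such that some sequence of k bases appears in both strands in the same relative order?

Match G (X #1, Y #3), then A (X #2, Y #5), then T (X #5, Y #7), then T (X #6, Y #8), then G (X #8, Y #9), then A (X #9, Y #10), then T (X #10, Y #11), then T (X #13, Y #12), then G (X #14, Y #13) — 9 bases in the same relative order in both. dp[14][13] = 9 confirms this is the maximum.

9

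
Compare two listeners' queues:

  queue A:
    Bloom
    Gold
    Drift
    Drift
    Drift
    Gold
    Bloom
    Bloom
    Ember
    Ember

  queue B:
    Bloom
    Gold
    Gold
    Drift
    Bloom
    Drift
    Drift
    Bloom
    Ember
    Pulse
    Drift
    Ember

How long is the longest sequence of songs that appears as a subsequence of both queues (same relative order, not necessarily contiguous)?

8

Match Bloom (queue A #1, queue B #1); then Gold (queue A #2, queue B #3); then Drift (queue A #3, queue B #4); then Drift (queue A #4, queue B #6); then Drift (queue A #5, queue B #7); then Bloom (queue A #8, queue B #8); then Ember (queue A #9, queue B #9); then Ember (queue A #10, queue B #12) — 8 songs in the same relative order in both, and the DP table's final entry dp[10][12] is also 8, so no common subsequence is longer.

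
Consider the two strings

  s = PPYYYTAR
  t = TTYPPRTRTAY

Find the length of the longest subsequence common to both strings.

Pick P [1,4], then P [2,5], then T [6,9], then A [7,10]; all 4 characters appear in both, in order, and the DP table's final entry dp[8][11] is also 4, so no common subsequence is longer.

4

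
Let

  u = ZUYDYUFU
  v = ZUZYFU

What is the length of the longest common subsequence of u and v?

5

Match Z (u #1, v #1); then U (u #2, v #2); then Y (u #5, v #4); then F (u #7, v #5); then U (u #8, v #6) — 5 characters in the same relative order in both. Since dp[8][6] = 5, nothing longer is possible.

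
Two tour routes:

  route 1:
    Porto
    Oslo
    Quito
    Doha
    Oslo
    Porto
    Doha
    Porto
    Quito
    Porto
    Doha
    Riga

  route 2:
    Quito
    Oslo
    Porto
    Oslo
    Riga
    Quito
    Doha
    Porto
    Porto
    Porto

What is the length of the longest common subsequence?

7

Taking Porto (route 1 #1, route 2 #3); then Oslo (route 1 #2, route 2 #4); then Quito (route 1 #3, route 2 #6); then Doha (route 1 #4, route 2 #7); then Porto (route 1 #6, route 2 #8); then Porto (route 1 #8, route 2 #9); then Porto (route 1 #10, route 2 #10) gives a common subsequence of length 7, and the DP table's final entry dp[12][10] is also 7, so no common subsequence is longer.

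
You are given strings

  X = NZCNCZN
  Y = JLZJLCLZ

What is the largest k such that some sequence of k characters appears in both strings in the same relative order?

3

Let dp[i][j] be the LCS length of the first i characters of X and the first j characters of Y. dp[i][j] = dp[i-1][j-1]+1 when the i-th and j-th characters match, else max(dp[i-1][j], dp[i][j-1]).
    ·  J  L  Z  J  L  C  L  Z
 ·  0  0  0  0  0  0  0  0  0
 N  0  0  0  0  0  0  0  0  0
 Z  0  0  0  1  1  1  1  1  1
 C  0  0  0  1  1  1  2  2  2
 N  0  0  0  1  1  1  2  2  2
 C  0  0  0  1  1  1  2  2  2
 Z  0  0  0  1  1  1  2  2  3
 N  0  0  0  1  1  1  2  2  3
dp[7][8] = 3. One LCS (by backtracking along matches): ZCZ.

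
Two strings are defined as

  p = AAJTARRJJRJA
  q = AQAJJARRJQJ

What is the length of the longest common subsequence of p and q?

8

One common subsequence of length 8: A at p[1]=q[1]; then A at p[2]=q[3]; then J at p[3]=q[5]; then A at p[5]=q[6]; then R at p[6]=q[7]; then R at p[7]=q[8]; then J at p[8]=q[9]; then J at p[11]=q[11], and the DP table's final entry dp[12][11] is also 8, so no common subsequence is longer.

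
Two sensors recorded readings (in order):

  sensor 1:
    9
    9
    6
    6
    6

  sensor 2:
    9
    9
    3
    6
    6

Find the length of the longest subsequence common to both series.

Taking 9 (sensor 1 #1, sensor 2 #1), then 9 (sensor 1 #2, sensor 2 #2), then 6 (sensor 1 #4, sensor 2 #4), then 6 (sensor 1 #5, sensor 2 #5) gives a common subsequence of length 4. dp[5][5] = 4 confirms this is the maximum.

4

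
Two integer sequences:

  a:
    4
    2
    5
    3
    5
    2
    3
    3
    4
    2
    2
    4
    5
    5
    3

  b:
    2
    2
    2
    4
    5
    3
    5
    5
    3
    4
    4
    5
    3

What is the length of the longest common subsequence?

Match 4 at a[1]=b[4], then 5 at a[3]=b[5], then 3 at a[4]=b[6], then 5 at a[5]=b[8], then 3 at a[8]=b[9], then 4 at a[9]=b[10], then 4 at a[12]=b[11], then 5 at a[14]=b[12], then 3 at a[15]=b[13] — 9 values in the same relative order in both. dp[15][13] = 9 confirms this is the maximum.

9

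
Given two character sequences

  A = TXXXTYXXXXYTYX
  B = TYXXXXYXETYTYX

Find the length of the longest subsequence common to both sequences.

10

Taking T at A[1]=B[1]; then X at A[2]=B[4]; then X at A[3]=B[5]; then X at A[4]=B[6]; then Y at A[6]=B[7]; then X at A[7]=B[8]; then Y at A[11]=B[11]; then T at A[12]=B[12]; then Y at A[13]=B[13]; then X at A[14]=B[14] gives a common subsequence of length 10. Since dp[14][14] = 10, nothing longer is possible.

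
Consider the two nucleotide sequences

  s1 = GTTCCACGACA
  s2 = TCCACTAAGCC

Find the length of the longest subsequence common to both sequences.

7

Let dp[i][j] be the LCS length of the first i bases of s1 and the first j bases of s2. dp[i][j] = dp[i-1][j-1]+1 when the i-th and j-th bases match, else max(dp[i-1][j], dp[i][j-1]).
    ·  T  C  C  A  C  T  A  A  G  C  C
 ·  0  0  0  0  0  0  0  0  0  0  0  0
 G  0  0  0  0  0  0  0  0  0  1  1  1
 T  0  1  1  1  1  1  1  1  1  1  1  1
 T  0  1  1  1  1  1  2  2  2  2  2  2
 C  0  1  2  2  2  2  2  2  2  2  3  3
 C  0  1  2  3  3  3  3  3  3  3  3  4
 A  0  1  2  3  4  4  4  4  4  4  4  4
 C  0  1  2  3  4  5  5  5  5  5  5  5
 G  0  1  2  3  4  5  5  5  5  6  6  6
 A  0  1  2  3  4  5  5  6  6  6  6  6
 C  0  1  2  3  4  5  5  6  6  6  7  7
 A  0  1  2  3  4  5  5  6  7  7  7  7
dp[11][11] = 7. One LCS (by backtracking along matches): TCCACGC.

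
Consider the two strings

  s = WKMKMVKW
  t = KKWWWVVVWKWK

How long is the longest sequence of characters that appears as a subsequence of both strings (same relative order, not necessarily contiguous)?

Let dp[i][j] be the LCS length of the first i characters of s and the first j characters of t. dp[i][j] = dp[i-1][j-1]+1 when the i-th and j-th characters match, else max(dp[i-1][j], dp[i][j-1]).
    ·  K  K  W  W  W  V  V  V  W  K  W  K
 ·  0  0  0  0  0  0  0  0  0  0  0  0  0
 W  0  0  0  1  1  1  1  1  1  1  1  1  1
 K  0  1  1  1  1  1  1  1  1  1  2  2  2
 M  0  1  1  1  1  1  1  1  1  1  2  2  2
 K  0  1  2  2  2  2  2  2  2  2  2  2  3
 M  0  1  2  2  2  2  2  2  2  2  2  2  3
 V  0  1  2  2  2  2  3  3  3  3  3  3  3
 K  0  1  2  2  2  2  3  3  3  3  4  4  4
 W  0  1  2  3  3  3  3  3  3  4  4  5  5
dp[8][12] = 5. One LCS (by backtracking along matches): KKVKW.

5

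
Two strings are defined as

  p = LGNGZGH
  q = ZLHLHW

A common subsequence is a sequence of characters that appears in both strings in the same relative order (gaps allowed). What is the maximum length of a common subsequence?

Match L at p[1]=q[4], then H at p[7]=q[5] — 2 characters in the same relative order in both, and the DP table's final entry dp[7][6] is also 2, so no common subsequence is longer.

2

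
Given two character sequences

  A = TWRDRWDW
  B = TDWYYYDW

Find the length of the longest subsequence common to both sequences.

5

Match T [1,1] → D [4,2] → W [6,3] → D [7,7] → W [8,8] — 5 characters in the same relative order in both. The LCS DP gives dp[8][8] = 5, so this is optimal.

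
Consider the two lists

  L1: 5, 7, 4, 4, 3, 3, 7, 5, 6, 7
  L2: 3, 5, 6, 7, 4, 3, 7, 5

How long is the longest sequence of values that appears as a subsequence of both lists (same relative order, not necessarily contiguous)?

6

Let dp[i][j] be the LCS length of the first i values of L1 and the first j values of L2. dp[i][j] = dp[i-1][j-1]+1 when the i-th and j-th values match, else max(dp[i-1][j], dp[i][j-1]).
    ·  3  5  6  7  4  3  7  5
 ·  0  0  0  0  0  0  0  0  0
 5  0  0  1  1  1  1  1  1  1
 7  0  0  1  1  2  2  2  2  2
 4  0  0  1  1  2  3  3  3  3
 4  0  0  1  1  2  3  3  3  3
 3  0  1  1  1  2  3  4  4  4
 3  0  1  1  1  2  3  4  4  4
 7  0  1  1  1  2  3  4  5  5
 5  0  1  2  2  2  3  4  5  6
 6  0  1  2  3  3  3  4  5  6
 7  0  1  2  3  4  4  4  5  6
dp[10][8] = 6. One LCS (by backtracking along matches): 5, 7, 4, 3, 7, 5.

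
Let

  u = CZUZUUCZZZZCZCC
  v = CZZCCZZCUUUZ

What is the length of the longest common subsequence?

Taking C [1,1]; then Z [2,2]; then Z [4,3]; then C [7,5]; then Z [10,6]; then Z [11,7]; then C [12,8]; then Z [13,12] gives a common subsequence of length 8. The LCS DP gives dp[15][12] = 8, so this is optimal.

8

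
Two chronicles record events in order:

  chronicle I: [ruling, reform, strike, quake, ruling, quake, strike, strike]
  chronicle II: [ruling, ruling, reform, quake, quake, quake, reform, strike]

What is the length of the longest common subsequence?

Pick ruling [1,2], reform [2,3], quake [4,5], quake [6,6], strike [8,8]; all 5 events appear in both, in order. Since dp[8][8] = 5, nothing longer is possible.

5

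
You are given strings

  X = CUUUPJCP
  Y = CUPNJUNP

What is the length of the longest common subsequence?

Let dp[i][j] be the LCS length of the first i characters of X and the first j characters of Y. dp[i][j] = dp[i-1][j-1]+1 when the i-th and j-th characters match, else max(dp[i-1][j], dp[i][j-1]).
    ·  C  U  P  N  J  U  N  P
 ·  0  0  0  0  0  0  0  0  0
 C  0  1  1  1  1  1  1  1  1
 U  0  1  2  2  2  2  2  2  2
 U  0  1  2  2  2  2  3  3  3
 U  0  1  2  2  2  2  3  3  3
 P  0  1  2  3  3  3  3  3  4
 J  0  1  2  3  3  4  4  4  4
 C  0  1  2  3  3  4  4  4  4
 P  0  1  2  3  3  4  4  4  5
dp[8][8] = 5. One LCS (by backtracking along matches): CUPJP.

5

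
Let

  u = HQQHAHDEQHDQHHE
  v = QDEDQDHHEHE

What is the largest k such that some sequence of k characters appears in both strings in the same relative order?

One common subsequence of length 8: Q at u[3]=v[1]; then D at u[7]=v[2]; then E at u[8]=v[3]; then Q at u[9]=v[5]; then H at u[10]=v[7]; then H at u[13]=v[8]; then H at u[14]=v[10]; then E at u[15]=v[11]. dp[15][11] = 8 confirms this is the maximum.

8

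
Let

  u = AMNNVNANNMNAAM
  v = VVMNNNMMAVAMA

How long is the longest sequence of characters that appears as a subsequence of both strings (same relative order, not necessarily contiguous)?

Match M [2,3] → N [3,4] → N [4,5] → N [6,6] → M [10,8] → A [12,9] → A [13,11] → M [14,12] — 8 characters in the same relative order in both, and the DP table's final entry dp[14][13] is also 8, so no common subsequence is longer.

8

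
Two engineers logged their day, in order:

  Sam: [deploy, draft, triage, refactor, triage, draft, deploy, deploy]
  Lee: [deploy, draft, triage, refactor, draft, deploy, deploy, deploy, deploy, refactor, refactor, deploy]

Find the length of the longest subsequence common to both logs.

Pick deploy (Sam #1, Lee #1), draft (Sam #2, Lee #2), triage (Sam #3, Lee #3), refactor (Sam #4, Lee #4), draft (Sam #6, Lee #5), deploy (Sam #7, Lee #9), deploy (Sam #8, Lee #12); all 7 tasks appear in both, in order, and the DP table's final entry dp[8][12] is also 7, so no common subsequence is longer.

7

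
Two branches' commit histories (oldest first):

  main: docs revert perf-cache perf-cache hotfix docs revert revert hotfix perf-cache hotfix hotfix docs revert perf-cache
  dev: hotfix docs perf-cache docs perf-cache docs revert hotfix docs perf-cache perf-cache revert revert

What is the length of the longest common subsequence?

8

Pick docs at main[1]=dev[2], then perf-cache at main[3]=dev[3], then perf-cache at main[4]=dev[5], then docs at main[6]=dev[6], then revert at main[8]=dev[7], then hotfix at main[9]=dev[8], then perf-cache at main[10]=dev[11], then revert at main[14]=dev[13]; all 8 commits appear in both, in order. Since dp[15][13] = 8, nothing longer is possible.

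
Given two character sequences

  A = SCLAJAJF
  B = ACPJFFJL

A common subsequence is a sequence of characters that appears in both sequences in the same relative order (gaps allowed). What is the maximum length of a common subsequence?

Let dp[i][j] be the LCS length of the first i characters of A and the first j characters of B. dp[i][j] = dp[i-1][j-1]+1 when the i-th and j-th characters match, else max(dp[i-1][j], dp[i][j-1]).
    ·  A  C  P  J  F  F  J  L
 ·  0  0  0  0  0  0  0  0  0
 S  0  0  0  0  0  0  0  0  0
 C  0  0  1  1  1  1  1  1  1
 L  0  0  1  1  1  1  1  1  2
 A  0  1  1  1  1  1  1  1  2
 J  0  1  1  1  2  2  2  2  2
 A  0  1  1  1  2  2  2  2  2
 J  0  1  1  1  2  2  2  3  3
 F  0  1  1  1  2  3  3  3  3
dp[8][8] = 3. One LCS (by backtracking along matches): CJJ.

3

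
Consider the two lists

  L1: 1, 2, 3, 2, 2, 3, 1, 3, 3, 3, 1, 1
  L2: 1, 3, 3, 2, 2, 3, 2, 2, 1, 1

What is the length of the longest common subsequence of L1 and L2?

Pick 1 at L1[1]=L2[1], 2 at L1[2]=L2[5], 3 at L1[3]=L2[6], 2 at L1[4]=L2[7], 2 at L1[5]=L2[8], 1 at L1[11]=L2[9], 1 at L1[12]=L2[10]; all 7 values appear in both, in order. The LCS DP gives dp[12][10] = 7, so this is optimal.

7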